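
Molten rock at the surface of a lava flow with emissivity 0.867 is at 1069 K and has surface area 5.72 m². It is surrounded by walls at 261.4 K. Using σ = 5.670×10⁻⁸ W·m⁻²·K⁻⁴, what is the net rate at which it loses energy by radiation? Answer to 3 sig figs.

Net loss ≈ 3.66×10⁵ W

Area A = 5.72 m².
Net radiated power P_net = εσA(T⁴ − T₀⁴) = 0.867×5.670×10⁻⁸×5.72×(1069⁴ − 261.4⁴).
T⁴ − T₀⁴ = 1.30590×10¹² − 4.66898×10⁹ = 1.30123×10¹² K⁴, so P_net = 3.66×10⁵ W.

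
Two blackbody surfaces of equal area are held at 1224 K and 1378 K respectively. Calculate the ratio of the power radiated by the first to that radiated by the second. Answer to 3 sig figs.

With equal areas, P₁/P₂ = (T₁/T₂)⁴ = (1224/1378)⁴ = 0.622.

P₁/P₂ ≈ 0.622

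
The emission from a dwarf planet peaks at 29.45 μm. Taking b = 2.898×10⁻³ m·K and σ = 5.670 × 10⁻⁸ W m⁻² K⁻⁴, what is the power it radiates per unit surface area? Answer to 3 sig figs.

Wien's law: T = b/λ_max = 2.898×10⁻³/2.945×10⁻⁵ = 98.4041 K.
Then I = σT⁴ = 5.670×10⁻⁸×(98.4041)⁴ = 5.32 W/m².

I ≈ 5.32 W/m²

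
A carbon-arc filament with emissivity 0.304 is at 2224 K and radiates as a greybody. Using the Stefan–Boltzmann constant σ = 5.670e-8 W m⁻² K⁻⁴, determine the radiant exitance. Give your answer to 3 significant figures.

I ≈ 4.22×10⁵ W/m²

Stefan–Boltzmann: I = εσT⁴ = 0.304 × 5.670×10⁻⁸ × (2224)⁴ = 4.22×10⁵ W/m².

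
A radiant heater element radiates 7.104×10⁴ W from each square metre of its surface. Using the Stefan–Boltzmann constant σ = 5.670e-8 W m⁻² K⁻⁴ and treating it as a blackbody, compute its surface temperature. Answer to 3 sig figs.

T ≈ 1.06×10³ K

I = σT⁴, so T = (I/σ)^(1/4) = (7.104×10⁴/(5.670×10⁻⁸))^(1/4) = 1.06×10³ K.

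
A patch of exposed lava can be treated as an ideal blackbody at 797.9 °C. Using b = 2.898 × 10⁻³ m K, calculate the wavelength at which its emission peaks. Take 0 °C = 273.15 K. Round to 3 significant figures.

T = 797.9 °C + 273.15 = 1071.05 K.
Wien's displacement law: λ_max = b/T = (2.898×10⁻³ m·K)/(1071.05 K) = 2.706×10⁻⁶ m.
That is 2.71×10³ nm, in the infrared range.

λ_max ≈ 2.71×10³ nm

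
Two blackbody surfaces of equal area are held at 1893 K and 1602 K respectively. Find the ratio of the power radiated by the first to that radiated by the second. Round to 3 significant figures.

P₁/P₂ ≈ 1.95

With equal areas, P₁/P₂ = (T₁/T₂)⁴ = (1893/1602)⁴ = 1.95.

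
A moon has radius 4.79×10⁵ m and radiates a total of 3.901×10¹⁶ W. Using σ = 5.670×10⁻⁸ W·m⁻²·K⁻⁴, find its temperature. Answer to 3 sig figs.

Surface area A = 4πR² = 4π(4.79×10⁵ m)² = 2.88324×10¹² m².
P = σAT⁴ ⇒ T = (P/(σA))^(1/4) = (3.901×10¹⁶/(5.670×10⁻⁸×2.88324×10¹²))^(1/4) = 699 K.

T ≈ 699 K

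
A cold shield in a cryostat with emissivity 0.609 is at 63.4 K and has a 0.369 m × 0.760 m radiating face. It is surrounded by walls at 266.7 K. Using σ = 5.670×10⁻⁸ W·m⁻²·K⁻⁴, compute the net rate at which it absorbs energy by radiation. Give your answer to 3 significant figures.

Net gain ≈ 48.8 W

Area A = 0.369 × 0.760 = 0.28044 m².
Net radiated power P_net = εσA(T⁴ − T₀⁴) = 0.609×5.670×10⁻⁸×0.28044×(63.4⁴ − 266.7⁴).
T⁴ − T₀⁴ = 1.61569×10⁷ − 5.05932×10⁹ = -5.04316×10⁹ K⁴, so P_net = -48.8 W — negative, meaning a net gain of 48.8 W.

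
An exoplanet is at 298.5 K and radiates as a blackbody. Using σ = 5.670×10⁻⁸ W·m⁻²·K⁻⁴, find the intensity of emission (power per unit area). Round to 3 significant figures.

I ≈ 450 W/m²

Stefan–Boltzmann: I = σT⁴ = 5.670×10⁻⁸ × (298.5)⁴ = 450 W/m².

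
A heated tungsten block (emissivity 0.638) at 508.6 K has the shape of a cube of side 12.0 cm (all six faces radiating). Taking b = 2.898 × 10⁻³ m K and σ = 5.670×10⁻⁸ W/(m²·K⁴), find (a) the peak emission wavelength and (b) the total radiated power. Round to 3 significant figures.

(a) λ_max = b/T = 2.898×10⁻³/508.6 = 5.698×10⁻⁶ m = 5.70 μm.
Area A = 6s² = 6×(0.120 m)² = 0.0864 m².
(b) P = εσAT⁴ = 0.638×5.670×10⁻⁸×0.0864×(508.6)⁴ = 209 W.

λ_max ≈ 5.70 μm; P ≈ 209 W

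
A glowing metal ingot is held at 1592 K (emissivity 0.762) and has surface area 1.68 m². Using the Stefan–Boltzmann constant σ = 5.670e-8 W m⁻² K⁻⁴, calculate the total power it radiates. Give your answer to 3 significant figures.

Area A = 1.68 m².
P = εσAT⁴ = 0.762 × 5.670×10⁻⁸ × 1.68 × (1592)⁴ = 4.66×10⁵ W.

P ≈ 4.66×10⁵ W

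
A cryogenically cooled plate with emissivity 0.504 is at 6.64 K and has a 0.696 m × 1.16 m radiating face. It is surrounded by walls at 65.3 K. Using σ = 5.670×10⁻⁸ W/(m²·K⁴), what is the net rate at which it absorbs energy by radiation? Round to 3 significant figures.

Net gain ≈ 0.419 W

Area A = 0.696 × 1.16 = 0.80736 m².
Net radiated power P_net = εσA(T⁴ − T₀⁴) = 0.504×5.670×10⁻⁸×0.80736×(6.64⁴ − 65.3⁴).
T⁴ − T₀⁴ = 1943.89 − 1.81825×10⁷ = -1.81806×10⁷ K⁴, so P_net = -0.419 W — negative, meaning a net gain of 0.419 W.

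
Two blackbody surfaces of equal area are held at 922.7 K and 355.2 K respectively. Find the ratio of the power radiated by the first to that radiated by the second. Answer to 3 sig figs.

P₁/P₂ ≈ 45.5

With equal areas, P₁/P₂ = (T₁/T₂)⁴ = (922.7/355.2)⁴ = 45.5.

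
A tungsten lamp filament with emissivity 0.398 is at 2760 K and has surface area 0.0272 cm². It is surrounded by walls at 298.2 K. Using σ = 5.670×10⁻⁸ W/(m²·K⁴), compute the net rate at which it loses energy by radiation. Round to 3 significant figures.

Net loss ≈ 3.56 W

Area A = 0.0272 cm² = 2.72×10⁻⁶ m².
Net radiated power P_net = εσA(T⁴ − T₀⁴) = 0.398×5.670×10⁻⁸×2.72×10⁻⁶×(2760⁴ − 298.2⁴).
T⁴ − T₀⁴ = 5.80278×10¹³ − 7.90734×10⁹ = 5.80199×10¹³ K⁴, so P_net = 3.56 W.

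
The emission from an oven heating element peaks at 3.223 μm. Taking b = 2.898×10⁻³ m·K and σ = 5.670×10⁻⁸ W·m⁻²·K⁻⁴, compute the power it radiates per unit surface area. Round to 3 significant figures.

Wien's law: T = b/λ_max = 2.898×10⁻³/3.223×10⁻⁶ = 899.162 K.
Then I = σT⁴ = 5.670×10⁻⁸×(899.162)⁴ = 3.71×10⁴ W/m².

I ≈ 3.71×10⁴ W/m²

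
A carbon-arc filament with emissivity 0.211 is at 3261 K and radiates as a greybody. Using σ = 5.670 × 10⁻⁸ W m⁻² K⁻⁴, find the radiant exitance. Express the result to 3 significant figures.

I ≈ 1.35×10⁶ W/m²

Stefan–Boltzmann: I = εσT⁴ = 0.211 × 5.670×10⁻⁸ × (3261)⁴ = 1.35×10⁶ W/m².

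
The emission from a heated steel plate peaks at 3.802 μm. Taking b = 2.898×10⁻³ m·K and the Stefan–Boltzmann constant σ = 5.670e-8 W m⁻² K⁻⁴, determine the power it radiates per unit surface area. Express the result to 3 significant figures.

I ≈ 1.91×10⁴ W/m²

Wien's law: T = b/λ_max = 2.898×10⁻³/3.802×10⁻⁶ = 762.230 K.
Then I = σT⁴ = 5.670×10⁻⁸×(762.230)⁴ = 1.91×10⁴ W/m².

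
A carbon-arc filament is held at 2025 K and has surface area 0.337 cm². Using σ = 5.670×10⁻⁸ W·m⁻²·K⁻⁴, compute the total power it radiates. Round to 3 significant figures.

P ≈ 32.1 W

Area A = 0.337 cm² = 3.37×10⁻⁵ m².
P = σAT⁴ = 5.670×10⁻⁸ × 3.37×10⁻⁵ × (2025)⁴ = 32.1 W.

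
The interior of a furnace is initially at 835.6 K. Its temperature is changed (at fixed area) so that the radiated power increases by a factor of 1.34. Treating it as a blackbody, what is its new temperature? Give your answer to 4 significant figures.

T₂ ≈ 899.0 K

P ∝ T⁴, so T₂/T₁ = (P₂/P₁)^(1/4) = (1.34)^(1/4) = 1.07591.
T₂ = 835.6 × 1.07591 = 899.0 K.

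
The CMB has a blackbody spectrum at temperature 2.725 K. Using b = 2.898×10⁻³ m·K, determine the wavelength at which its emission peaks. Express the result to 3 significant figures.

Wien's displacement law: λ_max = b/T = (2.898×10⁻³ m·K)/(2.725 K) = 1.063×10⁻³ m.
That is 1.06×10⁻³ m, in the microwave range.

λ_max ≈ 1.06×10⁻³ m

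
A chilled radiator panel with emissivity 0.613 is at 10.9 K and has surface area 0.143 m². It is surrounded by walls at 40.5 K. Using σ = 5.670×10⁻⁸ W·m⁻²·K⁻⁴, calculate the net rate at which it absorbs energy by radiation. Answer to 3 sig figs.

Net gain ≈ 0.0133 W

Area A = 0.143 m².
Net radiated power P_net = εσA(T⁴ − T₀⁴) = 0.613×5.670×10⁻⁸×0.143×(10.9⁴ − 40.5⁴).
T⁴ − T₀⁴ = 14115.8 − 2.69042×10⁶ = -2.67630×10⁶ K⁴, so P_net = -0.0133 W — negative, meaning a net gain of 0.0133 W.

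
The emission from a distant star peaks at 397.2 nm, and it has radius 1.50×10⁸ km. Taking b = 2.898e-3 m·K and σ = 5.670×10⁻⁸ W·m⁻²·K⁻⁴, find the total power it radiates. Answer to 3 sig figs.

P ≈ 4.54×10³¹ W

Wien's law: T = b/λ_max = 2.898×10⁻³/3.972×10⁻⁷ = 7296.07 K.
Surface area A = 4πR² = 4π(1.50×10¹¹ m)² = 2.82743×10²³ m².
Then P = σAT⁴ = 5.670×10⁻⁸×2.82743×10²³×(7296.07)⁴ = 4.54×10³¹ W.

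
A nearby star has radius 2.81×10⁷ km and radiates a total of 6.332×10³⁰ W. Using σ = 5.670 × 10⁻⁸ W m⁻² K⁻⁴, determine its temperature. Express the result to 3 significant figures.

T ≈ 1.03×10⁴ K

Surface area A = 4πR² = 4π(2.81×10¹⁰ m)² = 9.92253×10²¹ m².
P = σAT⁴ ⇒ T = (P/(σA))^(1/4) = (6.332×10³⁰/(5.670×10⁻⁸×9.92253×10²¹))^(1/4) = 1.03×10⁴ K.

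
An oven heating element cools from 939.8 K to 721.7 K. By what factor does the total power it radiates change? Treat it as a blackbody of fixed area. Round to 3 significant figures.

P₂/P₁ ≈ 0.348

P ∝ T⁴, so P₂/P₁ = (T₂/T₁)⁴ = (721.7/939.8)⁴ = (0.767929)⁴ = 0.348.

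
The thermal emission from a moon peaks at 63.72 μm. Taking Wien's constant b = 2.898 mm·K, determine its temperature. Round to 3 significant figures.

Wien's law gives T = b/λ_max = (2.898×10⁻³ m·K)/(6.372×10⁻⁵ m) = 45.5 K.

T ≈ 45.5 K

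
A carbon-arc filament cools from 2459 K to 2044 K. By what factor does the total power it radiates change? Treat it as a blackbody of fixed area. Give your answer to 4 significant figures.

P₂/P₁ ≈ 0.4774

P ∝ T⁴, so P₂/P₁ = (T₂/T₁)⁴ = (2044/2459)⁴ = (0.831232)⁴ = 0.4774.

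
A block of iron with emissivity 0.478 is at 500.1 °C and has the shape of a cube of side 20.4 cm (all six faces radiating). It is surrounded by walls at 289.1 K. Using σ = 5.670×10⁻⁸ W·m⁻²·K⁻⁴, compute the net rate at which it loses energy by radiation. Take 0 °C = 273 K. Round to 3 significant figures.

T = 500.1 °C + 273 = 773.1 K.
Area A = 6s² = 6×(0.204 m)² = 0.249696 m².
Net radiated power P_net = εσA(T⁴ − T₀⁴) = 0.478×5.670×10⁻⁸×0.249696×(773.1⁴ − 289.1⁴).
T⁴ − T₀⁴ = 3.57226×10¹¹ − 6.98542×10⁹ = 3.50241×10¹¹ K⁴, so P_net = 2.37×10³ W.

Net loss ≈ 2.37×10³ W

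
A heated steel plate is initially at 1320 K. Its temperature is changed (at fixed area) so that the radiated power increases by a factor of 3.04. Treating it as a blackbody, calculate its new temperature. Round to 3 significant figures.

P ∝ T⁴, so T₂/T₁ = (P₂/P₁)^(1/4) = (3.04)^(1/4) = 1.32044.
T₂ = 1320 × 1.32044 = 1.74×10³ K.

T₂ ≈ 1.74×10³ K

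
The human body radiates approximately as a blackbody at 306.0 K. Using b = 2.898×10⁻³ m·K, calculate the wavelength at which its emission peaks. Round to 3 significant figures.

Wien's displacement law: λ_max = b/T = (2.898×10⁻³ m·K)/(306.0 K) = 9.471×10⁻⁶ m.
That is 9.47 μm, in the infrared range.

λ_max ≈ 9.47 μm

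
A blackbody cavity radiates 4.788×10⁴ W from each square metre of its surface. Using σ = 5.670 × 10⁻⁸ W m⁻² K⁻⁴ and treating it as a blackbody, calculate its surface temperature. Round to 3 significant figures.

T ≈ 959 K

I = σT⁴, so T = (I/σ)^(1/4) = (4.788×10⁴/(5.670×10⁻⁸))^(1/4) = 959 K.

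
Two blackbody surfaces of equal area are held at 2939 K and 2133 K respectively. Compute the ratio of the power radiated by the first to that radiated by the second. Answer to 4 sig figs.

With equal areas, P₁/P₂ = (T₁/T₂)⁴ = (2939/2133)⁴ = 3.604.

P₁/P₂ ≈ 3.604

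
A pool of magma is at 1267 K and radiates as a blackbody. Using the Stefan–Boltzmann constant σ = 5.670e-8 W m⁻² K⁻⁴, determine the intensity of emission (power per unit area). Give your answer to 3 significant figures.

Stefan–Boltzmann: I = σT⁴ = 5.670×10⁻⁸ × (1267)⁴ = 1.46×10⁵ W/m².

I ≈ 1.46×10⁵ W/m²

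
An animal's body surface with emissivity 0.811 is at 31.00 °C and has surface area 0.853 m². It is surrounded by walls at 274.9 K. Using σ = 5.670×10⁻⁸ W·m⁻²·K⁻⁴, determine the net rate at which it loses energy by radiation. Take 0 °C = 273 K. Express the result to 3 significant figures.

T = 31.00 °C + 273 = 304.00 K.
Area A = 0.853 m².
Net radiated power P_net = εσA(T⁴ − T₀⁴) = 0.811×5.670×10⁻⁸×0.853×(304.00⁴ − 274.9⁴).
T⁴ − T₀⁴ = 8.54072×10⁹ − 5.71083×10⁹ = 2.82989×10⁹ K⁴, so P_net = 111 W.

Net loss ≈ 111 W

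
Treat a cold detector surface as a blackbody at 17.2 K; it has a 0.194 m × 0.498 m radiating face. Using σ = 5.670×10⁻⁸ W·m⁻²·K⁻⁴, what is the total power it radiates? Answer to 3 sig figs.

P ≈ 4.79×10⁻⁴ W

Area A = 0.194 × 0.498 = 0.096612 m².
P = σAT⁴ = 5.670×10⁻⁸ × 0.096612 × (17.2)⁴ = 4.79×10⁻⁴ W.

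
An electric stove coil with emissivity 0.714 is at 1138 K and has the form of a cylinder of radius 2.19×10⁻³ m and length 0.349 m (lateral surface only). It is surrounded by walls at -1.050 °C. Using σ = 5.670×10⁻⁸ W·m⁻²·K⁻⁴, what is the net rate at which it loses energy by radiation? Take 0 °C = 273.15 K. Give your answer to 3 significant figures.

Net loss ≈ 325 W

Surroundings: T = -1.050 °C + 273.15 = 272.100 K.
Lateral area A = 2πrL = 2π×2.19×10⁻³×0.349 = 4.80230×10⁻³ m².
Net radiated power P_net = εσA(T⁴ − T₀⁴) = 0.714×5.670×10⁻⁸×4.80230×10⁻³×(1138⁴ − 272.100⁴).
T⁴ − T₀⁴ = 1.67714×10¹² − 5.48169×10⁹ = 1.67166×10¹² K⁴, so P_net = 325 W.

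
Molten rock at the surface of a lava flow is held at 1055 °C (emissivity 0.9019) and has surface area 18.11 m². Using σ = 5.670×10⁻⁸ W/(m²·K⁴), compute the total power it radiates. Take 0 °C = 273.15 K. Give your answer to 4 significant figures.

P ≈ 2.882×10⁶ W

T = 1055 °C + 273.15 = 1328.15 K.
Area A = 18.11 m².
P = εσAT⁴ = 0.9019 × 5.670×10⁻⁸ × 18.11 × (1328.15)⁴ = 2.882×10⁶ W.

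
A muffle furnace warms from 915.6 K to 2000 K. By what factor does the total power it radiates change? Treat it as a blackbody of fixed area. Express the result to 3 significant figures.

P₂/P₁ ≈ 22.8

P ∝ T⁴, so P₂/P₁ = (T₂/T₁)⁴ = (2000/915.6)⁴ = (2.18436)⁴ = 22.8.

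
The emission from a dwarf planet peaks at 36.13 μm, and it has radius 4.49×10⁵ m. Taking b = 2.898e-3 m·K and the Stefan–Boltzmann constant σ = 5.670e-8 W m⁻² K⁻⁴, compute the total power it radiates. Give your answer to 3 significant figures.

Wien's law: T = b/λ_max = 2.898×10⁻³/3.613×10⁻⁵ = 80.2104 K.
Surface area A = 4πR² = 4π(4.49×10⁵ m)² = 2.53339×10¹² m².
Then P = σAT⁴ = 5.670×10⁻⁸×2.53339×10¹²×(80.2104)⁴ = 5.95×10¹² W.

P ≈ 5.95×10¹² W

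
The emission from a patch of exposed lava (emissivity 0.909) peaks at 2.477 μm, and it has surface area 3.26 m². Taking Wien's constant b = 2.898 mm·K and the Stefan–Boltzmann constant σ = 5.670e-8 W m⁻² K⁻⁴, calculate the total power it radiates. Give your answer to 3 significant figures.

P ≈ 3.15×10⁵ W

Wien's law: T = b/λ_max = 2.898×10⁻³/2.477×10⁻⁶ = 1169.96 K.
Area A = 3.26 m².
Then P = εσAT⁴ = 0.909×5.670×10⁻⁸×3.26×(1169.96)⁴ = 3.15×10⁵ W.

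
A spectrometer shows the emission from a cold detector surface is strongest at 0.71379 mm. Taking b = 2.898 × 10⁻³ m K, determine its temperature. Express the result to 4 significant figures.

T ≈ 4.060 K

Wien's law gives T = b/λ_max = (2.898×10⁻³ m·K)/(7.1379×10⁻⁴ m) = 4.060 K.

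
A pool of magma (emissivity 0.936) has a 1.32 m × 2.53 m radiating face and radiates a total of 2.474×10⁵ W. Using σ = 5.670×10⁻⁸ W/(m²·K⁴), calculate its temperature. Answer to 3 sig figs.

T ≈ 1.09×10³ K

Area A = 1.32 × 2.53 = 3.3396 m².
P = εσAT⁴ ⇒ T = (P/(εσA))^(1/4) = (2.474×10⁵/(0.936×5.670×10⁻⁸×3.3396))^(1/4) = 1.09×10³ K.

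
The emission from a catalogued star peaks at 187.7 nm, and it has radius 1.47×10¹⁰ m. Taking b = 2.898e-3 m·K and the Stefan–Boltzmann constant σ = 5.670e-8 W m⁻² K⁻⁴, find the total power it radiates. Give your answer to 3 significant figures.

Wien's law: T = b/λ_max = 2.898×10⁻³/1.877×10⁻⁷ = 15439.5 K.
Surface area A = 4πR² = 4π(1.47×10¹⁰ m)² = 2.71547×10²¹ m².
Then P = σAT⁴ = 5.670×10⁻⁸×2.71547×10²¹×(15439.5)⁴ = 8.75×10³⁰ W.

P ≈ 8.75×10³⁰ W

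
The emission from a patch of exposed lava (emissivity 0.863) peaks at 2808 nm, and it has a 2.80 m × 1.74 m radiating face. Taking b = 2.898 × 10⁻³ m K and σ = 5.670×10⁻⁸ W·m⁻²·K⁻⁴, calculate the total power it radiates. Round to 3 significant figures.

P ≈ 2.70×10⁵ W

Wien's law: T = b/λ_max = 2.898×10⁻³/2.808×10⁻⁶ = 1032.05 K.
Area A = 2.80 × 1.74 = 4.872 m².
Then P = εσAT⁴ = 0.863×5.670×10⁻⁸×4.872×(1032.05)⁴ = 2.70×10⁵ W.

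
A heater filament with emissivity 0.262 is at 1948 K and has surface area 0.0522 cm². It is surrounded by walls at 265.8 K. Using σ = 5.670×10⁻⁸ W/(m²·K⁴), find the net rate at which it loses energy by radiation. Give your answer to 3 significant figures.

Area A = 0.0522 cm² = 5.22×10⁻⁶ m².
Net radiated power P_net = εσA(T⁴ − T₀⁴) = 0.262×5.670×10⁻⁸×5.22×10⁻⁶×(1948⁴ − 265.8⁴).
T⁴ − T₀⁴ = 1.43998×10¹³ − 4.99137×10⁹ = 1.43948×10¹³ K⁴, so P_net = 1.12 W.

Net loss ≈ 1.12 W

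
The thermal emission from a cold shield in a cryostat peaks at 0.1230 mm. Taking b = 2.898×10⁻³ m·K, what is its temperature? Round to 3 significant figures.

T ≈ 23.6 K

Wien's law gives T = b/λ_max = (2.898×10⁻³ m·K)/(1.230×10⁻⁴ m) = 23.6 K.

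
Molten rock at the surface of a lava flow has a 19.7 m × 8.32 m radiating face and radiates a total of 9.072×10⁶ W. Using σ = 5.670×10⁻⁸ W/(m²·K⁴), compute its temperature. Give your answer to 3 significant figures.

Area A = 19.7 × 8.32 = 163.904 m².
P = σAT⁴ ⇒ T = (P/(σA))^(1/4) = (9.072×10⁶/(5.670×10⁻⁸×163.904))^(1/4) = 994 K.

T ≈ 994 K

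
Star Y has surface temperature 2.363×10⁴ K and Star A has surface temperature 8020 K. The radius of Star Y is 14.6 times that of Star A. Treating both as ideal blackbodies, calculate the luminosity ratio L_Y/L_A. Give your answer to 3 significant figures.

L ∝ R²T⁴, so L_Y/L_A = (R_Y/R_A)²(T_Y/T_A)⁴ = (14.6)² × (2.363×10⁴/8020)⁴ = 213.16 × 75.3629 = 1.61×10⁴.

L_Y/L_A ≈ 1.61×10⁴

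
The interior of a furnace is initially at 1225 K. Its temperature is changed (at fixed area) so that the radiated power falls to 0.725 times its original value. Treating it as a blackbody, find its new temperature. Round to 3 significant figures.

P ∝ T⁴, so T₂/T₁ = (P₂/P₁)^(1/4) = (0.725)^(1/4) = 0.922751.
T₂ = 1225 × 0.922751 = 1.13×10³ K.

T₂ ≈ 1.13×10³ K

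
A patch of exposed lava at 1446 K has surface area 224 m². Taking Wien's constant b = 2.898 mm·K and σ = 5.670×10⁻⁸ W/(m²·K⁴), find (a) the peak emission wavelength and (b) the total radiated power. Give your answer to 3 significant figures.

(a) λ_max = b/T = 2.898×10⁻³/1446 = 2.004×10⁻⁶ m = 2.00 μm.
Area A = 224 m².
(b) P = σAT⁴ = 5.670×10⁻⁸×224×(1446)⁴ = 5.55×10⁷ W.

λ_max ≈ 2.00 μm; P ≈ 5.55×10⁷ W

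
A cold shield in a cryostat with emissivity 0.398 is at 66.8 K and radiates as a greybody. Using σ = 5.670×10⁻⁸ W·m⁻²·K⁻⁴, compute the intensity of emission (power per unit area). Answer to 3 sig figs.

I ≈ 0.449 W/m²

Stefan–Boltzmann: I = εσT⁴ = 0.398 × 5.670×10⁻⁸ × (66.8)⁴ = 0.449 W/m².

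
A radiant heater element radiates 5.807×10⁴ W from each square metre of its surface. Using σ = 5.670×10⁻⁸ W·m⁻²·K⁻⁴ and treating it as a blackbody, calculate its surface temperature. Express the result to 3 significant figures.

T ≈ 1.01×10³ K

I = σT⁴, so T = (I/σ)^(1/4) = (5.807×10⁴/(5.670×10⁻⁸))^(1/4) = 1.01×10³ K.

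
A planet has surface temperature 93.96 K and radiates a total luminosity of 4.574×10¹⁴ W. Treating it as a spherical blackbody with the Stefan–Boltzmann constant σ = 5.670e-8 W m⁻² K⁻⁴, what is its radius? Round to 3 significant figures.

R ≈ 2.87×10⁶ m

L = 4πR²σT⁴ ⇒ R = √(L/(4πσT⁴)).
σT⁴ = 4.41932 W/m², so R = √(4.574×10¹⁴/(4π×4.41932)) = 2.87×10⁶ m.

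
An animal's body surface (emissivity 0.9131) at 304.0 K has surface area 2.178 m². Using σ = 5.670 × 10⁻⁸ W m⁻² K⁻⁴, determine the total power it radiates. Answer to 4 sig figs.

Area A = 2.178 m².
P = εσAT⁴ = 0.9131 × 5.670×10⁻⁸ × 2.178 × (304.0)⁴ = 963.1 W.

P ≈ 963.1 W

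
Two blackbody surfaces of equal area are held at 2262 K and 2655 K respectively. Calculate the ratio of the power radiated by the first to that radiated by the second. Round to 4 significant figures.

With equal areas, P₁/P₂ = (T₁/T₂)⁴ = (2262/2655)⁴ = 0.5269.

P₁/P₂ ≈ 0.5269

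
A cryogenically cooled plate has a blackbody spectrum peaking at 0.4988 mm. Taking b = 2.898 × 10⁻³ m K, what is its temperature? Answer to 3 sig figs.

T ≈ 5.81 K

Wien's law gives T = b/λ_max = (2.898×10⁻³ m·K)/(4.988×10⁻⁴ m) = 5.81 K.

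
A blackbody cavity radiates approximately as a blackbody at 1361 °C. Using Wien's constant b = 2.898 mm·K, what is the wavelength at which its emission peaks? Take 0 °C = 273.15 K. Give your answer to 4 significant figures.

λ_max ≈ 1773 nm

T = 1361 °C + 273.15 = 1634.15 K.
Wien's displacement law: λ_max = b/T = (2.898×10⁻³ m·K)/(1634.15 K) = 1.7734×10⁻⁶ m.
That is 1773 nm, in the infrared range.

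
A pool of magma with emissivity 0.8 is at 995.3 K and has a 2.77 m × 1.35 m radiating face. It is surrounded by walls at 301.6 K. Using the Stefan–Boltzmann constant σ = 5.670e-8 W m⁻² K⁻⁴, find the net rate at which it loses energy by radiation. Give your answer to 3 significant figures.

Area A = 2.77 × 1.35 = 3.7395 m².
Net radiated power P_net = εσA(T⁴ − T₀⁴) = 0.8×5.670×10⁻⁸×3.7395×(995.3⁴ − 301.6⁴).
T⁴ − T₀⁴ = 9.81332×10¹¹ − 8.27419×10⁹ = 9.73058×10¹¹ K⁴, so P_net = 1.65×10⁵ W.

Net loss ≈ 1.65×10⁵ W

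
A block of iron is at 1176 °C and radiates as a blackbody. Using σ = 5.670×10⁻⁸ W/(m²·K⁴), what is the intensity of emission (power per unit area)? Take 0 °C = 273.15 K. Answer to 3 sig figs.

I ≈ 2.50×10⁵ W/m²

T = 1176 °C + 273.15 = 1449.15 K.
Stefan–Boltzmann: I = σT⁴ = 5.670×10⁻⁸ × (1449.15)⁴ = 2.50×10⁵ W/m².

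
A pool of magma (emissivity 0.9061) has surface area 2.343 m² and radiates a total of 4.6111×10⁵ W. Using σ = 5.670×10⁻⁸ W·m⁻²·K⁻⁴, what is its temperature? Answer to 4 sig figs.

T ≈ 1399 K

Area A = 2.343 m².
P = εσAT⁴ ⇒ T = (P/(εσA))^(1/4) = (4.6111×10⁵/(0.9061×5.670×10⁻⁸×2.343))^(1/4) = 1399 K.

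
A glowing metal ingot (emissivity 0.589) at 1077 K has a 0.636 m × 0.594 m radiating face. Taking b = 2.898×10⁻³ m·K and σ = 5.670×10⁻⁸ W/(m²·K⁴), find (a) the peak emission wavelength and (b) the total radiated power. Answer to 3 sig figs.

λ_max ≈ 2.69 μm; P ≈ 1.70×10⁴ W

(a) λ_max = b/T = 2.898×10⁻³/1077 = 2.691×10⁻⁶ m = 2.69 μm.
Area A = 0.636 × 0.594 = 0.377784 m².
(b) P = εσAT⁴ = 0.589×5.670×10⁻⁸×0.377784×(1077)⁴ = 1.70×10⁴ W.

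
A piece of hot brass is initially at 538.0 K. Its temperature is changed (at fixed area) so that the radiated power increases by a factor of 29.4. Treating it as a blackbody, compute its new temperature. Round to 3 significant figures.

P ∝ T⁴, so T₂/T₁ = (P₂/P₁)^(1/4) = (29.4)^(1/4) = 2.32856.
T₂ = 538.0 × 2.32856 = 1.25×10³ K.

T₂ ≈ 1.25×10³ K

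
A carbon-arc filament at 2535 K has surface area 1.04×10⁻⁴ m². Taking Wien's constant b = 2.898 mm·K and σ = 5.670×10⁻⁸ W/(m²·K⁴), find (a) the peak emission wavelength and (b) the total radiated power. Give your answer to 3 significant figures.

(a) λ_max = b/T = 2.898×10⁻³/2535 = 1.143×10⁻⁶ m = 1.14×10³ nm.
Area A = 1.04×10⁻⁴ m².
(b) P = σAT⁴ = 5.670×10⁻⁸×1.04×10⁻⁴×(2535)⁴ = 244 W.

λ_max ≈ 1.14×10³ nm; P ≈ 244 W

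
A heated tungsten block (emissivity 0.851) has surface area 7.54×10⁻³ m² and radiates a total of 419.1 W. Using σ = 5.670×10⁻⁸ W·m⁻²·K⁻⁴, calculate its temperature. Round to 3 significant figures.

Area A = 7.54×10⁻³ m².
P = εσAT⁴ ⇒ T = (P/(εσA))^(1/4) = (419.1/(0.851×5.670×10⁻⁸×7.54×10⁻³))^(1/4) = 1.04×10³ K.

T ≈ 1.04×10³ K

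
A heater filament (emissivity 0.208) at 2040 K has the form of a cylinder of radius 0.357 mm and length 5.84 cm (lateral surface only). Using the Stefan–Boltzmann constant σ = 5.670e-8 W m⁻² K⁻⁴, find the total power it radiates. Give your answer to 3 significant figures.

Lateral area A = 2πrL = 2π×3.57×10⁻⁴×0.0584 = 1.30997×10⁻⁴ m².
P = εσAT⁴ = 0.208 × 5.670×10⁻⁸ × 1.30997×10⁻⁴ × (2040)⁴ = 26.8 W.

P ≈ 26.8 W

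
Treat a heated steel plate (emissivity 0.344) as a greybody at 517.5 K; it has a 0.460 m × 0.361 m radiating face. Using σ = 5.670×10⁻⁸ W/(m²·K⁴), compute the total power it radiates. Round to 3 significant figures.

P ≈ 232 W

Area A = 0.460 × 0.361 = 0.16606 m².
P = εσAT⁴ = 0.344 × 5.670×10⁻⁸ × 0.16606 × (517.5)⁴ = 232 W.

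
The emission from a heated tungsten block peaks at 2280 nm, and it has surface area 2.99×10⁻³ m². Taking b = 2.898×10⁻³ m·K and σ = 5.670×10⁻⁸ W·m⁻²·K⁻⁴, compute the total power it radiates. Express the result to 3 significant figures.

P ≈ 442 W

Wien's law: T = b/λ_max = 2.898×10⁻³/2.280×10⁻⁶ = 1271.05 K.
Area A = 2.99×10⁻³ m².
Then P = σAT⁴ = 5.670×10⁻⁸×2.99×10⁻³×(1271.05)⁴ = 442 W.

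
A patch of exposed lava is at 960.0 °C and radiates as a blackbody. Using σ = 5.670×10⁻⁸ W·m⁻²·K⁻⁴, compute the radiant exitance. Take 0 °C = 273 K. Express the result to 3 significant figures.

I ≈ 1.31×10⁵ W/m²

T = 960.0 °C + 273 = 1233.0 K.
Stefan–Boltzmann: I = σT⁴ = 5.670×10⁻⁸ × (1233.0)⁴ = 1.31×10⁵ W/m².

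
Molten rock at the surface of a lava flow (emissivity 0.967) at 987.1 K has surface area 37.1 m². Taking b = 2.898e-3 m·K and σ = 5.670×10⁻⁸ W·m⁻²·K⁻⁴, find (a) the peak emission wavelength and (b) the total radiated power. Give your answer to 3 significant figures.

λ_max ≈ 2.94 μm; P ≈ 1.93×10⁶ W

(a) λ_max = b/T = 2.898×10⁻³/987.1 = 2.936×10⁻⁶ m = 2.94 μm.
Area A = 37.1 m².
(b) P = εσAT⁴ = 0.967×5.670×10⁻⁸×37.1×(987.1)⁴ = 1.93×10⁶ W.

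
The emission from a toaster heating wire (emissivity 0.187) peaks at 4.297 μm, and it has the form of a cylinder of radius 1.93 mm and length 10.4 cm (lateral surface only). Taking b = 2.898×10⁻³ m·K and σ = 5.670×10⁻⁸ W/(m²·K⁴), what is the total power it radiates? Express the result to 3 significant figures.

P ≈ 2.77 W

Wien's law: T = b/λ_max = 2.898×10⁻³/4.297×10⁻⁶ = 674.424 K.
Lateral area A = 2πrL = 2π×1.93×10⁻³×0.104 = 1.26116×10⁻³ m².
Then P = εσAT⁴ = 0.187×5.670×10⁻⁸×1.26116×10⁻³×(674.424)⁴ = 2.77 W.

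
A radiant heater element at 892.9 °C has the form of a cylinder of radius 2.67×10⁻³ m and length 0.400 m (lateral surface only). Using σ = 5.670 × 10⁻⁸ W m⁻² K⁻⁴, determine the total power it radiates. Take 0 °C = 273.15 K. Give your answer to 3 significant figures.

P ≈ 703 W

T = 892.9 °C + 273.15 = 1166.05 K.
Lateral area A = 2πrL = 2π×2.67×10⁻³×0.400 = 6.71044×10⁻³ m².
P = σAT⁴ = 5.670×10⁻⁸ × 6.71044×10⁻³ × (1166.05)⁴ = 703 W.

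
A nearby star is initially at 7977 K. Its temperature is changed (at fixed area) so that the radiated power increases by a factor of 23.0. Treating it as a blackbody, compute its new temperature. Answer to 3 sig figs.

T₂ ≈ 1.75×10⁴ K

P ∝ T⁴, so T₂/T₁ = (P₂/P₁)^(1/4) = (23.0)^(1/4) = 2.18994.
T₂ = 7977 × 2.18994 = 1.75×10⁴ K.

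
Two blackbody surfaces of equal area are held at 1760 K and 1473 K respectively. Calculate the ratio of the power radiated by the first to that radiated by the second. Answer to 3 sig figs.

P₁/P₂ ≈ 2.04

With equal areas, P₁/P₂ = (T₁/T₂)⁴ = (1760/1473)⁴ = 2.04.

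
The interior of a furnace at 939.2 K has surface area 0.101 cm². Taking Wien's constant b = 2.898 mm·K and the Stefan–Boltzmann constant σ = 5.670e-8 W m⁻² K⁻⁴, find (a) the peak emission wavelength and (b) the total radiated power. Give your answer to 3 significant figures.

(a) λ_max = b/T = 2.898×10⁻³/939.2 = 3.086×10⁻⁶ m = 3.09 μm.
Area A = 0.101 cm² = 1.01×10⁻⁵ m².
(b) P = σAT⁴ = 5.670×10⁻⁸×1.01×10⁻⁵×(939.2)⁴ = 0.446 W.

λ_max ≈ 3.09 μm; P ≈ 0.446 W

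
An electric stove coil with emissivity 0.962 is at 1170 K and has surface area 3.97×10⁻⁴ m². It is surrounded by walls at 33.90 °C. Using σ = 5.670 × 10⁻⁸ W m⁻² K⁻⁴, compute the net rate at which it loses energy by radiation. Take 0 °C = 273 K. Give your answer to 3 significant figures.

Surroundings: T = 33.90 °C + 273 = 306.90 K.
Area A = 3.97×10⁻⁴ m².
Net radiated power P_net = εσA(T⁴ − T₀⁴) = 0.962×5.670×10⁻⁸×3.97×10⁻⁴×(1170⁴ − 306.90⁴).
T⁴ − T₀⁴ = 1.87389×10¹² − 8.87131×10⁹ = 1.86502×10¹² K⁴, so P_net = 40.4 W.

Net loss ≈ 40.4 W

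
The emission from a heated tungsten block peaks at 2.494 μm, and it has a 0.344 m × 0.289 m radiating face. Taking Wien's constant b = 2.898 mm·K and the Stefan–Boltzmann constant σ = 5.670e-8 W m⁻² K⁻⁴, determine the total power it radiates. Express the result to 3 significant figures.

P ≈ 1.03×10⁴ W

Wien's law: T = b/λ_max = 2.898×10⁻³/2.494×10⁻⁶ = 1161.99 K.
Area A = 0.344 × 0.289 = 0.099416 m².
Then P = σAT⁴ = 5.670×10⁻⁸×0.099416×(1161.99)⁴ = 1.03×10⁴ W.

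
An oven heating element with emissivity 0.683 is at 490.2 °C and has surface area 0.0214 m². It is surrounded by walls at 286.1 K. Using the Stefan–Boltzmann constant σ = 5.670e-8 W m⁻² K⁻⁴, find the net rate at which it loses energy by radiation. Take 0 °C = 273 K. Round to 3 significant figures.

Net loss ≈ 276 W

T = 490.2 °C + 273 = 763.2 K.
Area A = 0.0214 m².
Net radiated power P_net = εσA(T⁴ − T₀⁴) = 0.683×5.670×10⁻⁸×0.0214×(763.2⁴ − 286.1⁴).
T⁴ − T₀⁴ = 3.39276×10¹¹ − 6.69995×10⁹ = 3.32576×10¹¹ K⁴, so P_net = 276 W.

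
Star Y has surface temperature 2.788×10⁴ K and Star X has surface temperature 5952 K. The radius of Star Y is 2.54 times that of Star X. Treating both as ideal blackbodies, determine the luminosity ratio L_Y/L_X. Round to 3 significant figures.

L_Y/L_X ≈ 3.11×10³

L ∝ R²T⁴, so L_Y/L_X = (R_Y/R_X)²(T_Y/T_X)⁴ = (2.54)² × (2.788×10⁴/5952)⁴ = 6.4516 × 481.415 = 3.11×10³.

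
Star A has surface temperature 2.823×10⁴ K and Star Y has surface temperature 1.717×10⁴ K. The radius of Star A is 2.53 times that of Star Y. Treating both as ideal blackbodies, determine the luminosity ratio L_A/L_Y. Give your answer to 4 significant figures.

L_A/L_Y ≈ 46.77

L ∝ R²T⁴, so L_A/L_Y = (R_A/R_Y)²(T_A/T_Y)⁴ = (2.53)² × (2.823×10⁴/1.717×10⁴)⁴ = 6.4009 × 7.30739 = 46.77.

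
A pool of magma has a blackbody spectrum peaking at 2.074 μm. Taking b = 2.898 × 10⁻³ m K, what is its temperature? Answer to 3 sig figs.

Wien's law gives T = b/λ_max = (2.898×10⁻³ m·K)/(2.074×10⁻⁶ m) = 1.40×10³ K.

T ≈ 1.40×10³ K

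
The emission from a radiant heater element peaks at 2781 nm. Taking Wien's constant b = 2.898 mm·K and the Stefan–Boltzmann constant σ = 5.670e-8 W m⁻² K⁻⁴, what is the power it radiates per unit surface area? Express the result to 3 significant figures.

I ≈ 6.69×10⁴ W/m²

Wien's law: T = b/λ_max = 2.898×10⁻³/2.781×10⁻⁶ = 1042.07 K.
Then I = σT⁴ = 5.670×10⁻⁸×(1042.07)⁴ = 6.69×10⁴ W/m².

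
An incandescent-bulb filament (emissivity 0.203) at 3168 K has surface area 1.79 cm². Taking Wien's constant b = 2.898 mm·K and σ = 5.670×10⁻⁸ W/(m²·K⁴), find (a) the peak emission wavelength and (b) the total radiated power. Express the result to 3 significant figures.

(a) λ_max = b/T = 2.898×10⁻³/3168 = 9.148×10⁻⁷ m = 0.915 μm.
Area A = 1.79 cm² = 1.79×10⁻⁴ m².
(b) P = εσAT⁴ = 0.203×5.670×10⁻⁸×1.79×10⁻⁴×(3168)⁴ = 208 W.

λ_max ≈ 0.915 μm; P ≈ 208 W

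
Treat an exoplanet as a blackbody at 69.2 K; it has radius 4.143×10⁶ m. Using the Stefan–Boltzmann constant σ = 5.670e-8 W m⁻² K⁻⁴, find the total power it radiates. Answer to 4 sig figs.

Surface area A = 4πR² = 4π(4.143×10⁶ m)² = 2.15695×10¹⁴ m².
P = σAT⁴ = 5.670×10⁻⁸ × 2.15695×10¹⁴ × (69.2)⁴ = 2.804×10¹⁴ W.

P ≈ 2.804×10¹⁴ W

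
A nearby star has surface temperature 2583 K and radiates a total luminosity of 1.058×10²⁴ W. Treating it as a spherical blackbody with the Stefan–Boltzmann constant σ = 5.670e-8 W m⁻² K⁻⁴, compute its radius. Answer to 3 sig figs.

L = 4πR²σT⁴ ⇒ R = √(L/(4πσT⁴)).
σT⁴ = 2.52395×10⁶ W/m², so R = √(1.058×10²⁴/(4π×2.52395×10⁶)) = 1.83×10⁸ m.

R ≈ 1.83×10⁸ m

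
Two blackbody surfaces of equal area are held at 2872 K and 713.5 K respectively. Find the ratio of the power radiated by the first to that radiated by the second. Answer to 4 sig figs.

P₁/P₂ ≈ 262.5

With equal areas, P₁/P₂ = (T₁/T₂)⁴ = (2872/713.5)⁴ = 262.5.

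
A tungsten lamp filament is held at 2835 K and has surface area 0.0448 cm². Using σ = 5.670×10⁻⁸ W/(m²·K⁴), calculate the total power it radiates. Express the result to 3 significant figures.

P ≈ 16.4 W

Area A = 0.0448 cm² = 4.48×10⁻⁶ m².
P = σAT⁴ = 5.670×10⁻⁸ × 4.48×10⁻⁶ × (2835)⁴ = 16.4 W.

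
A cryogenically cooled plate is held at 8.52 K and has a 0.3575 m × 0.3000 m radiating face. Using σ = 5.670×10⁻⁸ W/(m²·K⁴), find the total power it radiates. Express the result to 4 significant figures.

P ≈ 3.204×10⁻⁵ W

Area A = 0.3575 × 0.3000 = 0.10725 m².
P = σAT⁴ = 5.670×10⁻⁸ × 0.10725 × (8.52)⁴ = 3.204×10⁻⁵ W.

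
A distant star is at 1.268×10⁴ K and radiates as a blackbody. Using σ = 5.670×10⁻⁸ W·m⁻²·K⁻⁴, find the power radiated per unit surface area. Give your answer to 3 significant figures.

Stefan–Boltzmann: I = σT⁴ = 5.670×10⁻⁸ × (1.268×10⁴)⁴ = 1.47×10⁹ W/m².

I ≈ 1.47×10⁹ W/m²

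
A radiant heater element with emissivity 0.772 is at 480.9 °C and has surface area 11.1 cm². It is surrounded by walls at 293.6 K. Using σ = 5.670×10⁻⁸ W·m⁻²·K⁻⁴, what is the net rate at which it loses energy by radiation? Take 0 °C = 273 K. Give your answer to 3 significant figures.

T = 480.9 °C + 273 = 753.9 K.
Area A = 11.1 cm² = 1.11×10⁻³ m².
Net radiated power P_net = εσA(T⁴ − T₀⁴) = 0.772×5.670×10⁻⁸×1.11×10⁻³×(753.9⁴ − 293.6⁴).
T⁴ − T₀⁴ = 3.23039×10¹¹ − 7.43061×10⁹ = 3.15608×10¹¹ K⁴, so P_net = 15.3 W.

Net loss ≈ 15.3 W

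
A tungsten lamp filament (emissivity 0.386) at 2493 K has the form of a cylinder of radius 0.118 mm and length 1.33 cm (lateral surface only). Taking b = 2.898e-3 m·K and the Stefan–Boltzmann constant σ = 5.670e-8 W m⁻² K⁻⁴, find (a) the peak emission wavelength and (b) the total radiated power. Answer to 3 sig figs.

λ_max ≈ 1.16 μm; P ≈ 8.34 W

(a) λ_max = b/T = 2.898×10⁻³/2493 = 1.162×10⁻⁶ m = 1.16 μm.
Lateral area A = 2πrL = 2π×1.18×10⁻⁴×0.0133 = 9.86083×10⁻⁶ m².
(b) P = εσAT⁴ = 0.386×5.670×10⁻⁸×9.86083×10⁻⁶×(2493)⁴ = 8.34 W.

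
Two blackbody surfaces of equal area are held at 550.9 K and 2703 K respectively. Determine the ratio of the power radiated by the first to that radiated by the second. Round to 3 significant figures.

P₁/P₂ ≈ 1.73×10⁻³

With equal areas, P₁/P₂ = (T₁/T₂)⁴ = (550.9/2703)⁴ = 1.73×10⁻³.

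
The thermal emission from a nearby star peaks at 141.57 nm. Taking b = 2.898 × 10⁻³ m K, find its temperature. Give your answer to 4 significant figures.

Wien's law gives T = b/λ_max = (2.898×10⁻³ m·K)/(1.4157×10⁻⁷ m) = 2.047×10⁴ K.

T ≈ 2.047×10⁴ K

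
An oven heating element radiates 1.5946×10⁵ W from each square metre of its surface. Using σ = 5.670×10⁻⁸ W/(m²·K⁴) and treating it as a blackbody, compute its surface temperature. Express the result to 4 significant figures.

I = σT⁴, so T = (I/σ)^(1/4) = (1.5946×10⁵/(5.670×10⁻⁸))^(1/4) = 1295 K.

T ≈ 1295 K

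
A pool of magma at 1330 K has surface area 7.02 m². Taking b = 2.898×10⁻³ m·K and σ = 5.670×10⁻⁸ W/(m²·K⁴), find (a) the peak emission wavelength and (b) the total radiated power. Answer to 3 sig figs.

(a) λ_max = b/T = 2.898×10⁻³/1330 = 2.179×10⁻⁶ m = 2.18 μm.
Area A = 7.02 m².
(b) P = σAT⁴ = 5.670×10⁻⁸×7.02×(1330)⁴ = 1.25×10⁶ W.

λ_max ≈ 2.18 μm; P ≈ 1.25×10⁶ W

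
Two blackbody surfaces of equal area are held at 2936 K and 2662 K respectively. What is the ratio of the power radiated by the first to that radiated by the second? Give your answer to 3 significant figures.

With equal areas, P₁/P₂ = (T₁/T₂)⁴ = (2936/2662)⁴ = 1.48.

P₁/P₂ ≈ 1.48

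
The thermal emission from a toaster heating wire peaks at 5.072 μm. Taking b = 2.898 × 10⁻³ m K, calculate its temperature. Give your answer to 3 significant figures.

T ≈ 571 K

Wien's law gives T = b/λ_max = (2.898×10⁻³ m·K)/(5.072×10⁻⁶ m) = 571 K.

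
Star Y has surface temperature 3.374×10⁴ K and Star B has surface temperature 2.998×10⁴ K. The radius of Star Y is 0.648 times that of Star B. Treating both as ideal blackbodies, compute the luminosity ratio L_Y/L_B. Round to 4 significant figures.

L_Y/L_B ≈ 0.6736

L ∝ R²T⁴, so L_Y/L_B = (R_Y/R_B)²(T_Y/T_B)⁴ = (0.648)² × (3.374×10⁴/2.998×10⁴)⁴ = 0.419904 × 1.60418 = 0.6736.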